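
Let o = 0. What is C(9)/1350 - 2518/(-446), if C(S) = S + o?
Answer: 189073/33450 ≈ 5.6524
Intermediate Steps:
C(S) = S (C(S) = S + 0 = S)
C(9)/1350 - 2518/(-446) = 9/1350 - 2518/(-446) = 9*(1/1350) - 2518*(-1/446) = 1/150 + 1259/223 = 189073/33450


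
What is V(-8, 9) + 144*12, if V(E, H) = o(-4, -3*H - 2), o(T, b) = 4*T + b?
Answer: 1683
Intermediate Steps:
o(T, b) = b + 4*T
V(E, H) = -18 - 3*H (V(E, H) = (-3*H - 2) + 4*(-4) = (-2 - 3*H) - 16 = -18 - 3*H)
V(-8, 9) + 144*12 = (-18 - 3*9) + 144*12 = (-18 - 27) + 1728 = -45 + 1728 = 1683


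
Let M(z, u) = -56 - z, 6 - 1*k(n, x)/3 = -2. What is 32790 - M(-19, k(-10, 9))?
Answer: 32827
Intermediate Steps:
k(n, x) = 24 (k(n, x) = 18 - 3*(-2) = 18 + 6 = 24)
32790 - M(-19, k(-10, 9)) = 32790 - (-56 - 1*(-19)) = 32790 - (-56 + 19) = 32790 - 1*(-37) = 32790 + 37 = 32827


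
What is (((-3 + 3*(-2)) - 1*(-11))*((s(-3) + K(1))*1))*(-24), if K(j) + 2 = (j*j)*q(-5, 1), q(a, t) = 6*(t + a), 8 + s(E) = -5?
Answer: 1872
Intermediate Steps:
s(E) = -13 (s(E) = -8 - 5 = -13)
q(a, t) = 6*a + 6*t (q(a, t) = 6*(a + t) = 6*a + 6*t)
K(j) = -2 - 24*j² (K(j) = -2 + (j*j)*(6*(-5) + 6*1) = -2 + j²*(-30 + 6) = -2 + j²*(-24) = -2 - 24*j²)
(((-3 + 3*(-2)) - 1*(-11))*((s(-3) + K(1))*1))*(-24) = (((-3 + 3*(-2)) - 1*(-11))*((-13 + (-2 - 24*1²))*1))*(-24) = (((-3 - 6) + 11)*((-13 + (-2 - 24*1))*1))*(-24) = ((-9 + 11)*((-13 + (-2 - 24))*1))*(-24) = (2*((-13 - 26)*1))*(-24) = (2*(-39*1))*(-24) = (2*(-39))*(-24) = -78*(-24) = 1872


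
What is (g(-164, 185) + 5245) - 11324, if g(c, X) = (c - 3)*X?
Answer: -36974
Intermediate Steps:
g(c, X) = X*(-3 + c) (g(c, X) = (-3 + c)*X = X*(-3 + c))
(g(-164, 185) + 5245) - 11324 = (185*(-3 - 164) + 5245) - 11324 = (185*(-167) + 5245) - 11324 = (-30895 + 5245) - 11324 = -25650 - 11324 = -36974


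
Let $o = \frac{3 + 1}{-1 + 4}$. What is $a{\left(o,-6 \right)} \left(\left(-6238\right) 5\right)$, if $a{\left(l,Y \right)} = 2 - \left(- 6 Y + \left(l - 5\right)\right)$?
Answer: $\frac{2838290}{3} \approx 9.461 \cdot 10^{5}$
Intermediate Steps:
$o = \frac{4}{3}$ ($o = \frac{1}{3} \cdot 4 = \frac{4}{3} \approx 1.3333$)
$a{\left(l,Y \right)} = 7 - l + 6 Y$ ($a{\left(l,Y \right)} = 2 - \left(- 6 Y + \left(-5 + l\right)\right) = 2 - \left(-5 + l - 6 Y\right) = 2 + \left(5 - l + 6 Y\right) = 7 - l + 6 Y$)
$a{\left(o,-6 \right)} \left(\left(-6238\right) 5\right) = \left(7 - \frac{4}{3} + 6 \left(-6\right)\right) \left(\left(-6238\right) 5\right) = \left(7 - \frac{4}{3} - 36\right) \left(-31190\right) = \left(- \frac{91}{3}\right) \left(-31190\right) = \frac{2838290}{3}$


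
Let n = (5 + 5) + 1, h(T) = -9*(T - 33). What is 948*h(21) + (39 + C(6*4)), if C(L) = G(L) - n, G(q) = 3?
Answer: 102415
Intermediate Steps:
h(T) = 297 - 9*T (h(T) = -9*(-33 + T) = 297 - 9*T)
n = 11 (n = 10 + 1 = 11)
C(L) = -8 (C(L) = 3 - 1*11 = 3 - 11 = -8)
948*h(21) + (39 + C(6*4)) = 948*(297 - 9*21) + (39 - 8) = 948*(297 - 189) + 31 = 948*108 + 31 = 102384 + 31 = 102415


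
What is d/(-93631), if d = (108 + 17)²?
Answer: -15625/93631 ≈ -0.16688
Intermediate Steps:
d = 15625 (d = 125² = 15625)
d/(-93631) = 15625/(-93631) = 15625*(-1/93631) = -15625/93631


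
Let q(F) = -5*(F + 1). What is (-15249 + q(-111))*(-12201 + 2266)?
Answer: 146034565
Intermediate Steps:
q(F) = -5 - 5*F (q(F) = -5*(1 + F) = -5 - 5*F)
(-15249 + q(-111))*(-12201 + 2266) = (-15249 + (-5 - 5*(-111)))*(-12201 + 2266) = (-15249 + (-5 + 555))*(-9935) = (-15249 + 550)*(-9935) = -14699*(-9935) = 146034565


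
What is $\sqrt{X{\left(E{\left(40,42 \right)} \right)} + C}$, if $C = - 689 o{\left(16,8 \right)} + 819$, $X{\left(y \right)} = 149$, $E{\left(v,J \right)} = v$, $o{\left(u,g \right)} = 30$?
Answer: $i \sqrt{19702} \approx 140.36 i$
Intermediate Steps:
$C = -19851$ ($C = \left(-689\right) 30 + 819 = -20670 + 819 = -19851$)
$\sqrt{X{\left(E{\left(40,42 \right)} \right)} + C} = \sqrt{149 - 19851} = \sqrt{-19702} = i \sqrt{19702}$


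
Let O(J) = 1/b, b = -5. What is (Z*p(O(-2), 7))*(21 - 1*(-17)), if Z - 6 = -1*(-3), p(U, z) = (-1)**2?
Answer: 342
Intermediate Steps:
O(J) = -1/5 (O(J) = 1/(-5) = -1/5)
p(U, z) = 1
Z = 9 (Z = 6 - 1*(-3) = 6 + 3 = 9)
(Z*p(O(-2), 7))*(21 - 1*(-17)) = (9*1)*(21 - 1*(-17)) = 9*(21 + 17) = 9*38 = 342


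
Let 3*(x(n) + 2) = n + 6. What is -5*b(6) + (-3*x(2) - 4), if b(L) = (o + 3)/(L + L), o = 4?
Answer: -107/12 ≈ -8.9167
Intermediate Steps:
x(n) = n/3 (x(n) = -2 + (n + 6)/3 = -2 + (6 + n)/3 = -2 + (2 + n/3) = n/3)
b(L) = 7/(2*L) (b(L) = (4 + 3)/(L + L) = 7/((2*L)) = 7*(1/(2*L)) = 7/(2*L))
-5*b(6) + (-3*x(2) - 4) = -35/(2*6) + (-2 - 4) = -35/(2*6) + (-3*⅔ - 4) = -5*7/12 + (-2 - 4) = -35/12 - 6 = -107/12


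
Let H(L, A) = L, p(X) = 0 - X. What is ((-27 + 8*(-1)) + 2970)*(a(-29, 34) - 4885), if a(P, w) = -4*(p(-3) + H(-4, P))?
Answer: -14325735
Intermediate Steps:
p(X) = -X
a(P, w) = 4 (a(P, w) = -4*(-1*(-3) - 4) = -4*(3 - 4) = -4*(-1) = 4)
((-27 + 8*(-1)) + 2970)*(a(-29, 34) - 4885) = ((-27 + 8*(-1)) + 2970)*(4 - 4885) = ((-27 - 8) + 2970)*(-4881) = (-35 + 2970)*(-4881) = 2935*(-4881) = -14325735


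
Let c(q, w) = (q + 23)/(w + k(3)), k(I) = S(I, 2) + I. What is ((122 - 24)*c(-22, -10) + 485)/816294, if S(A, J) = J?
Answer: 2327/4081470 ≈ 0.00057014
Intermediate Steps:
k(I) = 2 + I
c(q, w) = (23 + q)/(5 + w) (c(q, w) = (q + 23)/(w + (2 + 3)) = (23 + q)/(w + 5) = (23 + q)/(5 + w))
((122 - 24)*c(-22, -10) + 485)/816294 = ((122 - 24)*((23 - 22)/(5 - 10)) + 485)/816294 = (98*(1/(-5)) + 485)*(1/816294) = (98*(-⅕*1) + 485)*(1/816294) = (98*(-⅕) + 485)*(1/816294) = (-98/5 + 485)*(1/816294) = (2327/5)*(1/816294) = 2327/4081470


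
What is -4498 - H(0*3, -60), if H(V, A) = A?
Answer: -4438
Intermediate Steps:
-4498 - H(0*3, -60) = -4498 - 1*(-60) = -4498 + 60 = -4438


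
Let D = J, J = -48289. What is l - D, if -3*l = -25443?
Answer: 56770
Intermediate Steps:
l = 8481 (l = -⅓*(-25443) = 8481)
D = -48289
l - D = 8481 - 1*(-48289) = 8481 + 48289 = 56770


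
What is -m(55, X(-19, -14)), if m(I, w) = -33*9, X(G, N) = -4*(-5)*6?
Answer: 297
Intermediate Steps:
X(G, N) = 120 (X(G, N) = 20*6 = 120)
m(I, w) = -297
-m(55, X(-19, -14)) = -1*(-297) = 297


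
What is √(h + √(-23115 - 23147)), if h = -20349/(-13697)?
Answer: √(278720253 + 187607809*I*√46262)/13697 ≈ 10.406 + 10.335*I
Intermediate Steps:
h = 20349/13697 (h = -20349*(-1/13697) = 20349/13697 ≈ 1.4857)
√(h + √(-23115 - 23147)) = √(20349/13697 + √(-23115 - 23147)) = √(20349/13697 + √(-46262)) = √(20349/13697 + I*√46262)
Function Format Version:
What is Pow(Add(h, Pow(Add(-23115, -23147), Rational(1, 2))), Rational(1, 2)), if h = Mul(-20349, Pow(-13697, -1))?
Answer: Mul(Rational(1, 13697), Pow(Add(278720253, Mul(187607809, I, Pow(46262, Rational(1, 2)))), Rational(1, 2))) ≈ Add(10.406, Mul(10.335, I))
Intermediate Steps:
h = Rational(20349, 13697) (h = Mul(-20349, Rational(-1, 13697)) = Rational(20349, 13697) ≈ 1.4857)
Pow(Add(h, Pow(Add(-23115, -23147), Rational(1, 2))), Rational(1, 2)) = Pow(Add(Rational(20349, 13697), Pow(Add(-23115, -23147), Rational(1, 2))), Rational(1, 2)) = Pow(Add(Rational(20349, 13697), Pow(-46262, Rational(1, 2))), Rational(1, 2)) = Pow(Add(Rational(20349, 13697), Mul(I, Pow(46262, Rational(1, 2)))), Rational(1, 2))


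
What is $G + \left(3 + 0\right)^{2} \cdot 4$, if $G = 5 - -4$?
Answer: $45$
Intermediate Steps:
$G = 9$ ($G = 5 + 4 = 9$)
$G + \left(3 + 0\right)^{2} \cdot 4 = 9 + \left(3 + 0\right)^{2} \cdot 4 = 9 + 3^{2} \cdot 4 = 9 + 9 \cdot 4 = 9 + 36 = 45$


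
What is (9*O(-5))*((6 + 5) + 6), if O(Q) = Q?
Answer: -765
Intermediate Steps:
(9*O(-5))*((6 + 5) + 6) = (9*(-5))*((6 + 5) + 6) = -45*(11 + 6) = -45*17 = -765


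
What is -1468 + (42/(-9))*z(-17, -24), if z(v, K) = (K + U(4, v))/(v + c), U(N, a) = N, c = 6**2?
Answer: -83396/57 ≈ -1463.1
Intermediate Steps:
c = 36
z(v, K) = (4 + K)/(36 + v) (z(v, K) = (K + 4)/(v + 36) = (4 + K)/(36 + v))
-1468 + (42/(-9))*z(-17, -24) = -1468 + (42/(-9))*((4 - 24)/(36 - 17)) = -1468 + (42*(-1/9))*(-20/19) = -1468 - 14*(-20)/57 = -1468 - 14/3*(-20/19) = -1468 + 280/57 = -83396/57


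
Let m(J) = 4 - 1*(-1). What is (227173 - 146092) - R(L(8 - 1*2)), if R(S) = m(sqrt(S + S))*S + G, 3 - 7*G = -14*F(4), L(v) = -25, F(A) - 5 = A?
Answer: 568313/7 ≈ 81188.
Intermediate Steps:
F(A) = 5 + A
G = 129/7 (G = 3/7 - (-2)*(5 + 4) = 3/7 - (-2)*9 = 3/7 - 1/7*(-126) = 3/7 + 18 = 129/7 ≈ 18.429)
m(J) = 5 (m(J) = 4 + 1 = 5)
R(S) = 129/7 + 5*S (R(S) = 5*S + 129/7 = 129/7 + 5*S)
(227173 - 146092) - R(L(8 - 1*2)) = (227173 - 146092) - (129/7 + 5*(-25)) = 81081 - (129/7 - 125) = 81081 - 1*(-746/7) = 81081 + 746/7 = 568313/7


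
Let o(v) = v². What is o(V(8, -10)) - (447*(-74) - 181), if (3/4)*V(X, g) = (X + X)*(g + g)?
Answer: 1937731/9 ≈ 2.1530e+5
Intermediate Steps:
V(X, g) = 16*X*g/3 (V(X, g) = 4*((X + X)*(g + g))/3 = 4*((2*X)*(2*g))/3 = 4*(4*X*g)/3 = 16*X*g/3)
o(V(8, -10)) - (447*(-74) - 181) = ((16/3)*8*(-10))² - (447*(-74) - 181) = (-1280/3)² - (-33078 - 181) = 1638400/9 - 1*(-33259) = 1638400/9 + 33259 = 1937731/9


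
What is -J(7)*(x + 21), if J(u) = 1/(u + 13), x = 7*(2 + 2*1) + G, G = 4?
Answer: -53/20 ≈ -2.6500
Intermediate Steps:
x = 32 (x = 7*(2 + 2*1) + 4 = 7*(2 + 2) + 4 = 7*4 + 4 = 28 + 4 = 32)
J(u) = 1/(13 + u)
-J(7)*(x + 21) = -(32 + 21)/(13 + 7) = -53/20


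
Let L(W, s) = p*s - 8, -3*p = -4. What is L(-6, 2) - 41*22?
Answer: -2722/3 ≈ -907.33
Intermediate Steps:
p = 4/3 (p = -⅓*(-4) = 4/3 ≈ 1.3333)
L(W, s) = -8 + 4*s/3 (L(W, s) = 4*s/3 - 8 = -8 + 4*s/3)
L(-6, 2) - 41*22 = (-8 + (4/3)*2) - 41*22 = (-8 + 8/3) - 902 = -16/3 - 902 = -2722/3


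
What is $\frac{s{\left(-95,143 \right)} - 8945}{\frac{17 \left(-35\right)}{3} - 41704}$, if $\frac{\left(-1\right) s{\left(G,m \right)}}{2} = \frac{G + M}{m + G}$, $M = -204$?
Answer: $\frac{214381}{1005656} \approx 0.21318$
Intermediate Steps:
$s{\left(G,m \right)} = - \frac{2 \left(-204 + G\right)}{G + m}$ ($s{\left(G,m \right)} = - 2 \frac{G - 204}{m + G} = - 2 \frac{-204 + G}{G + m} = - \frac{2 \left(-204 + G\right)}{G + m}$)
$\frac{s{\left(-95,143 \right)} - 8945}{\frac{17 \left(-35\right)}{3} - 41704} = \frac{\frac{2 \left(204 - -95\right)}{-95 + 143} - 8945}{\frac{17 \left(-35\right)}{3} - 41704} = \frac{\frac{2 \left(204 + 95\right)}{48} - 8945}{\left(-595\right) \frac{1}{3} - 41704} = \frac{2 \cdot \frac{1}{48} \cdot 299 - 8945}{- \frac{595}{3} - 41704} = \frac{\frac{299}{24} - 8945}{- \frac{125707}{3}} = \left(- \frac{214381}{24}\right) \left(- \frac{3}{125707}\right) = \frac{214381}{1005656}$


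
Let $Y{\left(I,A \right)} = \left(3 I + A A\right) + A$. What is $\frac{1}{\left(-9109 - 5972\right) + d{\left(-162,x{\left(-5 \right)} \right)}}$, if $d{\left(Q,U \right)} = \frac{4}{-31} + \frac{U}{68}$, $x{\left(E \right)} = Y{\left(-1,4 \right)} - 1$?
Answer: $- \frac{527}{7947631} \approx -6.6309 \cdot 10^{-5}$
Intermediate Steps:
$Y{\left(I,A \right)} = A + A^{2} + 3 I$ ($Y{\left(I,A \right)} = \left(3 I + A^{2}\right) + A = \left(A^{2} + 3 I\right) + A = A + A^{2} + 3 I$)
$x{\left(E \right)} = 16$ ($x{\left(E \right)} = \left(4 + 4^{2} + 3 \left(-1\right)\right) - 1 = \left(4 + 16 - 3\right) - 1 = 17 - 1 = 16$)
$d{\left(Q,U \right)} = - \frac{4}{31} + \frac{U}{68}$ ($d{\left(Q,U \right)} = 4 \left(- \frac{1}{31}\right) + U \frac{1}{68} = - \frac{4}{31} + \frac{U}{68}$)
$\frac{1}{\left(-9109 - 5972\right) + d{\left(-162,x{\left(-5 \right)} \right)}} = \frac{1}{\left(-9109 - 5972\right) + \left(- \frac{4}{31} + \frac{1}{68} \cdot 16\right)} = \frac{1}{\left(-9109 - 5972\right) + \left(- \frac{4}{31} + \frac{4}{17}\right)} = \frac{1}{-15081 + \frac{56}{527}} = \frac{1}{- \frac{7947631}{527}} = - \frac{527}{7947631}$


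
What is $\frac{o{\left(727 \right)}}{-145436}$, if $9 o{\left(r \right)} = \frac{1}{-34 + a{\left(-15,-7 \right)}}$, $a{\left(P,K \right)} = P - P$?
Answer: $\frac{1}{44503416} \approx 2.247 \cdot 10^{-8}$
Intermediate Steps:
$a{\left(P,K \right)} = 0$
$o{\left(r \right)} = - \frac{1}{306}$ ($o{\left(r \right)} = \frac{1}{9 \left(-34 + 0\right)} = \frac{1}{9 \left(-34\right)} = \frac{1}{9} \left(- \frac{1}{34}\right) = - \frac{1}{306}$)
$\frac{o{\left(727 \right)}}{-145436} = - \frac{1}{306 \left(-145436\right)} = \left(- \frac{1}{306}\right) \left(- \frac{1}{145436}\right) = \frac{1}{44503416}$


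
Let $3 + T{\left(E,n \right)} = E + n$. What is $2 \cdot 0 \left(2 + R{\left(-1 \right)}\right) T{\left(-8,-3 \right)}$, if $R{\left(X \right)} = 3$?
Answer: $0$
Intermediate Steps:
$T{\left(E,n \right)} = -3 + E + n$ ($T{\left(E,n \right)} = -3 + \left(E + n\right) = -3 + E + n$)
$2 \cdot 0 \left(2 + R{\left(-1 \right)}\right) T{\left(-8,-3 \right)} = 2 \cdot 0 \left(2 + 3\right) \left(-3 - 8 - 3\right) = 0 \cdot 5 \left(-14\right) = 0 \left(-14\right) = 0$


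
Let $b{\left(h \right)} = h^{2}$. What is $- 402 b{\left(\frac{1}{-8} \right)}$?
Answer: $- \frac{201}{32} \approx -6.2813$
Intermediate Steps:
$- 402 b{\left(\frac{1}{-8} \right)} = - 402 \left(\frac{1}{-8}\right)^{2} = - 402 \left(- \frac{1}{8}\right)^{2} = \left(-402\right) \frac{1}{64} = - \frac{201}{32}$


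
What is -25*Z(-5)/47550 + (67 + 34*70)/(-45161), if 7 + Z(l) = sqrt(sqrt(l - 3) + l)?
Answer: -4338067/85896222 - sqrt(-5 + 2*I*sqrt(2))/1902 ≈ -0.050824 - 0.0012186*I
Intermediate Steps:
Z(l) = -7 + sqrt(l + sqrt(-3 + l)) (Z(l) = -7 + sqrt(sqrt(l - 3) + l) = -7 + sqrt(sqrt(-3 + l) + l) = -7 + sqrt(l + sqrt(-3 + l)))
-25*Z(-5)/47550 + (67 + 34*70)/(-45161) = -25*(-7 + sqrt(-5 + sqrt(-3 - 5)))/47550 + (67 + 34*70)/(-45161) = -25*(-7 + sqrt(-5 + sqrt(-8)))*(1/47550) + (67 + 2380)*(-1/45161) = -25*(-7 + sqrt(-5 + 2*I*sqrt(2)))*(1/47550) + 2447*(-1/45161) = (175 - 25*sqrt(-5 + 2*I*sqrt(2)))*(1/47550) - 2447/45161 = (7/1902 - sqrt(-5 + 2*I*sqrt(2))/1902) - 2447/45161 = -4338067/85896222 - sqrt(-5 + 2*I*sqrt(2))/1902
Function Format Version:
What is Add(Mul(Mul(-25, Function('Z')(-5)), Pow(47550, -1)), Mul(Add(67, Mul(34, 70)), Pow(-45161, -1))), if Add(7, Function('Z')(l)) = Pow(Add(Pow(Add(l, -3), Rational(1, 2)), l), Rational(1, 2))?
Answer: Add(Rational(-4338067, 85896222), Mul(Rational(-1, 1902), Pow(Add(-5, Mul(2, I, Pow(2, Rational(1, 2)))), Rational(1, 2)))) ≈ Add(-0.050824, Mul(-0.0012186, I))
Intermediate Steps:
Function('Z')(l) = Add(-7, Pow(Add(l, Pow(Add(-3, l), Rational(1, 2))), Rational(1, 2))) (Function('Z')(l) = Add(-7, Pow(Add(Pow(Add(l, -3), Rational(1, 2)), l), Rational(1, 2))) = Add(-7, Pow(Add(Pow(Add(-3, l), Rational(1, 2)), l), Rational(1, 2))) = Add(-7, Pow(Add(l, Pow(Add(-3, l), Rational(1, 2))), Rational(1, 2))))
Add(Mul(Mul(-25, Function('Z')(-5)), Pow(47550, -1)), Mul(Add(67, Mul(34, 70)), Pow(-45161, -1))) = Add(Mul(Mul(-25, Add(-7, Pow(Add(-5, Pow(Add(-3, -5), Rational(1, 2))), Rational(1, 2)))), Pow(47550, -1)), Mul(Add(67, Mul(34, 70)), Pow(-45161, -1))) = Add(Mul(Mul(-25, Add(-7, Pow(Add(-5, Pow(-8, Rational(1, 2))), Rational(1, 2)))), Rational(1, 47550)), Mul(Add(67, 2380), Rational(-1, 45161))) = Add(Mul(Mul(-25, Add(-7, Pow(Add(-5, Mul(2, I, Pow(2, Rational(1, 2)))), Rational(1, 2)))), Rational(1, 47550)), Mul(2447, Rational(-1, 45161))) = Add(Mul(Add(175, Mul(-25, Pow(Add(-5, Mul(2, I, Pow(2, Rational(1, 2)))), Rational(1, 2)))), Rational(1, 47550)), Rational(-2447, 45161)) = Add(Add(Rational(7, 1902), Mul(Rational(-1, 1902), Pow(Add(-5, Mul(2, I, Pow(2, Rational(1, 2)))), Rational(1, 2)))), Rational(-2447, 45161)) = Add(Rational(-4338067, 85896222), Mul(Rational(-1, 1902), Pow(Add(-5, Mul(2, I, Pow(2, Rational(1, 2)))), Rational(1, 2))))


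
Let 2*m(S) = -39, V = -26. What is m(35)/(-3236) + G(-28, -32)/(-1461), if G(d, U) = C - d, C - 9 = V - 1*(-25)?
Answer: -58671/3151864 ≈ -0.018615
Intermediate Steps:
C = 8 (C = 9 + (-26 - 1*(-25)) = 9 + (-26 + 25) = 9 - 1 = 8)
G(d, U) = 8 - d
m(S) = -39/2 (m(S) = (½)*(-39) = -39/2)
m(35)/(-3236) + G(-28, -32)/(-1461) = -39/2/(-3236) + (8 - 1*(-28))/(-1461) = -39/2*(-1/3236) + (8 + 28)*(-1/1461) = 39/6472 + 36*(-1/1461) = 39/6472 - 12/487 = -58671/3151864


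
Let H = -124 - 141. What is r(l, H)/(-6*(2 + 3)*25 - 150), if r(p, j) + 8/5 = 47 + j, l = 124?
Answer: 61/250 ≈ 0.24400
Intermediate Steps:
H = -265
r(p, j) = 227/5 + j (r(p, j) = -8/5 + (47 + j) = 227/5 + j)
r(l, H)/(-6*(2 + 3)*25 - 150) = (227/5 - 265)/(-6*(2 + 3)*25 - 150) = -1098/(5*(-6*5*25 - 150)) = -1098/(5*(-30*25 - 150)) = -1098/(5*(-750 - 150)) = -1098/5/(-900) = -1098/5*(-1/900) = 61/250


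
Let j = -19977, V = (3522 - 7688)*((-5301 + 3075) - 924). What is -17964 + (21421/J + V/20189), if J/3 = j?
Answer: -20949451120145/1209946959 ≈ -17314.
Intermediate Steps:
V = 13122900 (V = -4166*(-2226 - 924) = -4166*(-3150) = 13122900)
J = -59931 (J = 3*(-19977) = -59931)
-17964 + (21421/J + V/20189) = -17964 + (21421/(-59931) + 13122900/20189) = -17964 + (21421*(-1/59931) + 13122900*(1/20189)) = -17964 + (-21421/59931 + 13122900/20189) = -17964 + 786036051331/1209946959 = -20949451120145/1209946959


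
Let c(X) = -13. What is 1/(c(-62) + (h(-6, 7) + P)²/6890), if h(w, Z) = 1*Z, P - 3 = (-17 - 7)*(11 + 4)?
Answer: 689/3293 ≈ 0.20923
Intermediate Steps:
P = -357 (P = 3 + (-17 - 7)*(11 + 4) = 3 - 24*15 = 3 - 360 = -357)
h(w, Z) = Z
1/(c(-62) + (h(-6, 7) + P)²/6890) = 1/(-13 + (7 - 357)²/6890) = 1/(-13 + (-350)²*(1/6890)) = 1/(-13 + 122500*(1/6890)) = 1/(-13 + 12250/689) = 1/(3293/689) = 689/3293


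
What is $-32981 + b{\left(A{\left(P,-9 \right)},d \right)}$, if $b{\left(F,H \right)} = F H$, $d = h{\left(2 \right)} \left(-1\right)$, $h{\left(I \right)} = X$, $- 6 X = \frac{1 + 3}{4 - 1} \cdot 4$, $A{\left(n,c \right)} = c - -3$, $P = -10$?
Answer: $- \frac{98959}{3} \approx -32986.0$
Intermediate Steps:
$A{\left(n,c \right)} = 3 + c$ ($A{\left(n,c \right)} = c + 3 = 3 + c$)
$X = - \frac{8}{9}$ ($X = - \frac{\frac{1 + 3}{4 - 1} \cdot 4}{6} = - \frac{\frac{4}{3} \cdot 4}{6} = \left(- \frac{1}{6}\right) \frac{16}{3} = - \frac{8}{9} \approx -0.88889$)
$h{\left(I \right)} = - \frac{8}{9}$
$d = \frac{8}{9}$ ($d = \left(- \frac{8}{9}\right) \left(-1\right) = \frac{8}{9} \approx 0.88889$)
$-32981 + b{\left(A{\left(P,-9 \right)},d \right)} = -32981 + \left(3 - 9\right) \frac{8}{9} = -32981 - \frac{16}{3} = - \frac{98959}{3}$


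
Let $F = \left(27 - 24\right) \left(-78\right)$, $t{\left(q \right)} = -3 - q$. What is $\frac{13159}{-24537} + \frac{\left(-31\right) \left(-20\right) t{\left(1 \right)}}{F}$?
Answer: $\frac{9628759}{956943} \approx 10.062$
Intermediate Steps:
$F = -234$ ($F = 3 \left(-78\right) = -234$)
$\frac{13159}{-24537} + \frac{\left(-31\right) \left(-20\right) t{\left(1 \right)}}{F} = \frac{13159}{-24537} + \frac{\left(-31\right) \left(-20\right) \left(-3 - 1\right)}{-234} = 13159 \left(- \frac{1}{24537}\right) + 620 \left(-3 - 1\right) \left(- \frac{1}{234}\right) = - \frac{13159}{24537} + 620 \left(-4\right) \left(- \frac{1}{234}\right) = - \frac{13159}{24537} - - \frac{1240}{117} = - \frac{13159}{24537} + \frac{1240}{117} = \frac{9628759}{956943}$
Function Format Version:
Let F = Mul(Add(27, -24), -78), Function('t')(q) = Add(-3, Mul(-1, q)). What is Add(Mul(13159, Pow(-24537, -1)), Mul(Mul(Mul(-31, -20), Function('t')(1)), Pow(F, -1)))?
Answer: Rational(9628759, 956943) ≈ 10.062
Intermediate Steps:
F = -234 (F = Mul(3, -78) = -234)
Add(Mul(13159, Pow(-24537, -1)), Mul(Mul(Mul(-31, -20), Function('t')(1)), Pow(F, -1))) = Add(Mul(13159, Pow(-24537, -1)), Mul(Mul(Mul(-31, -20), Add(-3, Mul(-1, 1))), Pow(-234, -1))) = Add(Mul(13159, Rational(-1, 24537)), Mul(Mul(620, Add(-3, -1)), Rational(-1, 234))) = Add(Rational(-13159, 24537), Mul(Mul(620, -4), Rational(-1, 234))) = Add(Rational(-13159, 24537), Mul(-2480, Rational(-1, 234))) = Add(Rational(-13159, 24537), Rational(1240, 117)) = Rational(9628759, 956943)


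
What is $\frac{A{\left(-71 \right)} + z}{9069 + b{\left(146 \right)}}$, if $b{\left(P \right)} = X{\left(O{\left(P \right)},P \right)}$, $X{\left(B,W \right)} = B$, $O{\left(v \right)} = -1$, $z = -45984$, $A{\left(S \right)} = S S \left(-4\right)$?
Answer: $- \frac{16537}{2267} \approx -7.2947$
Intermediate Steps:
$A{\left(S \right)} = - 4 S^{2}$ ($A{\left(S \right)} = S^{2} \left(-4\right) = - 4 S^{2}$)
$b{\left(P \right)} = -1$
$\frac{A{\left(-71 \right)} + z}{9069 + b{\left(146 \right)}} = \frac{- 4 \left(-71\right)^{2} - 45984}{9069 - 1} = \frac{\left(-4\right) 5041 - 45984}{9068} = \left(-20164 - 45984\right) \frac{1}{9068} = \left(-66148\right) \frac{1}{9068} = - \frac{16537}{2267}$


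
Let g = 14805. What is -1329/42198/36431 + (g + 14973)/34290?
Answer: 2543229475753/2928585718890 ≈ 0.86842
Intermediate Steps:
-1329/42198/36431 + (g + 14973)/34290 = -1329/42198/36431 + (14805 + 14973)/34290 = -1329*1/42198*(1/36431) + 29778*(1/34290) = -443/14066*1/36431 + 4963/5715 = -443/512438446 + 4963/5715 = 2543229475753/2928585718890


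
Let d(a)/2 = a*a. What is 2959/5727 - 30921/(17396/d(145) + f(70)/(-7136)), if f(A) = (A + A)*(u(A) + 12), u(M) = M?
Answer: 369018156973609/14261667477 ≈ 25875.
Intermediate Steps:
d(a) = 2*a**2 (d(a) = 2*(a*a) = 2*a**2)
f(A) = 2*A*(12 + A) (f(A) = (A + A)*(A + 12) = (2*A)*(12 + A) = 2*A*(12 + A))
2959/5727 - 30921/(17396/d(145) + f(70)/(-7136)) = 2959/5727 - 30921/(17396/((2*145**2)) + (2*70*(12 + 70))/(-7136)) = 2959*(1/5727) - 30921/(17396/((2*21025)) + (2*70*82)*(-1/7136)) = 2959/5727 - 30921/(17396/42050 + 11480*(-1/7136)) = 2959/5727 - 30921/(17396*(1/42050) - 1435/892) = 2959/5727 - 30921/(8698/21025 - 1435/892) = 2959/5727 - 30921/(-22412259/18754300) = 2959/5727 - 30921*(-18754300/22412259) = 2959/5727 + 193300570100/7470753 = 369018156973609/14261667477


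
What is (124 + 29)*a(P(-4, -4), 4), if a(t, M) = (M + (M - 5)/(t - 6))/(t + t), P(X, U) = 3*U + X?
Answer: -13617/704 ≈ -19.342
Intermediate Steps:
P(X, U) = X + 3*U
a(t, M) = (M + (-5 + M)/(-6 + t))/(2*t) (a(t, M) = (M + (-5 + M)/(-6 + t))/((2*t)) = (M + (-5 + M)/(-6 + t))*(1/(2*t)) = (M + (-5 + M)/(-6 + t))/(2*t))
(124 + 29)*a(P(-4, -4), 4) = (124 + 29)*((-5 - 5*4 + 4*(-4 + 3*(-4)))/(2*(-4 + 3*(-4))*(-6 + (-4 + 3*(-4))))) = 153*((-5 - 20 + 4*(-4 - 12))/(2*(-4 - 12)*(-6 + (-4 - 12)))) = 153*((1/2)*(-5 - 20 + 4*(-16))/(-16*(-6 - 16))) = 153*((1/2)*(-1/16)*(-5 - 20 - 64)/(-22)) = 153*((1/2)*(-1/16)*(-1/22)*(-89)) = 153*(-89/704) = -13617/704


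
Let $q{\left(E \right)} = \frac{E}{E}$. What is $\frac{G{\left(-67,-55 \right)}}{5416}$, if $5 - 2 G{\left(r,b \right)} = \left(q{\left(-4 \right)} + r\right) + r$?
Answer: $\frac{69}{5416} \approx 0.01274$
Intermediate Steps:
$q{\left(E \right)} = 1$
$G{\left(r,b \right)} = 2 - r$ ($G{\left(r,b \right)} = \frac{5}{2} - \frac{\left(1 + r\right) + r}{2} = \frac{5}{2} - \frac{1 + 2 r}{2} = \frac{5}{2} - \left(\frac{1}{2} + r\right) = 2 - r$)
$\frac{G{\left(-67,-55 \right)}}{5416} = \frac{2 - -67}{5416} = \left(2 + 67\right) \frac{1}{5416} = 69 \cdot \frac{1}{5416} = \frac{69}{5416}$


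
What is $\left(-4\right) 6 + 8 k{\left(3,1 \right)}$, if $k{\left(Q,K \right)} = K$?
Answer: $-16$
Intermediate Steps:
$\left(-4\right) 6 + 8 k{\left(3,1 \right)} = \left(-4\right) 6 + 8 \cdot 1 = -24 + 8 = -16$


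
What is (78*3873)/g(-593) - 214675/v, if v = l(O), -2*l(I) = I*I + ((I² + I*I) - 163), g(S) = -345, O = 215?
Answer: -6949253063/7964440 ≈ -872.54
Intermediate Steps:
l(I) = 163/2 - 3*I²/2 (l(I) = -(I*I + ((I² + I*I) - 163))/2 = -(I² + ((I² + I²) - 163))/2 = -(I² + (2*I² - 163))/2 = -(I² + (-163 + 2*I²))/2 = -(-163 + 3*I²)/2 = 163/2 - 3*I²/2)
v = -69256 (v = 163/2 - 3/2*215² = 163/2 - 3/2*46225 = 163/2 - 138675/2 = -69256)
(78*3873)/g(-593) - 214675/v = (78*3873)/(-345) - 214675/(-69256) = 302094*(-1/345) - 214675*(-1/69256) = -100698/115 + 214675/69256 = -6949253063/7964440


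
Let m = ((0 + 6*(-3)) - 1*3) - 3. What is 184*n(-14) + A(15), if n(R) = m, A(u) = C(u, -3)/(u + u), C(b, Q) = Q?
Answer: -44161/10 ≈ -4416.1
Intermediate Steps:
A(u) = -3/(2*u) (A(u) = -3/(u + u) = -3*1/(2*u) = -3/(2*u))
m = -24 (m = ((0 - 18) - 3) - 3 = (-18 - 3) - 3 = -21 - 3 = -24)
n(R) = -24
184*n(-14) + A(15) = 184*(-24) - 3/2/15 = -4416 - 3/2*1/15 = -4416 - ⅒ = -44161/10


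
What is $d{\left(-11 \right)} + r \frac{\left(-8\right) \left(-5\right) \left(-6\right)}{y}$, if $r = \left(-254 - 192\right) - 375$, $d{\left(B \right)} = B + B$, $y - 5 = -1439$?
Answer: $- \frac{38098}{239} \approx -159.41$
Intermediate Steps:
$y = -1434$ ($y = 5 - 1439 = -1434$)
$d{\left(B \right)} = 2 B$
$r = -821$ ($r = -446 - 375 = -821$)
$d{\left(-11 \right)} + r \frac{\left(-8\right) \left(-5\right) \left(-6\right)}{y} = 2 \left(-11\right) - 821 \frac{\left(-8\right) \left(-5\right) \left(-6\right)}{-1434} = -22 - 821 \cdot 40 \left(-6\right) \left(- \frac{1}{1434}\right) = -22 - 821 \left(\left(-240\right) \left(- \frac{1}{1434}\right)\right) = -22 - \frac{32840}{239} = - \frac{38098}{239}$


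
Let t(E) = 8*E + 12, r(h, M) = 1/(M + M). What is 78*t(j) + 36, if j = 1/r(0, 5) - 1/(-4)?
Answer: 7368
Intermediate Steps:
r(h, M) = 1/(2*M)
j = 41/4 (j = 1/((½)/5) - 1/(-4) = 1/((½)*(⅕)) - 1*(-¼) = 1/(⅒) + ¼ = 1*10 + ¼ = 10 + ¼ = 41/4 ≈ 10.250)
t(E) = 12 + 8*E
78*t(j) + 36 = 78*(12 + 8*(41/4)) + 36 = 78*(12 + 82) + 36 = 78*94 + 36 = 7332 + 36 = 7368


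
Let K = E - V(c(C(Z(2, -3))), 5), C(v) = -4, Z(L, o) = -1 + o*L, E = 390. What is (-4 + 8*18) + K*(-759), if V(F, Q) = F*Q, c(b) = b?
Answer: -311050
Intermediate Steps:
Z(L, o) = -1 + L*o
K = 410 (K = 390 - (-4)*5 = 390 - 1*(-20) = 390 + 20 = 410)
(-4 + 8*18) + K*(-759) = (-4 + 8*18) + 410*(-759) = (-4 + 144) - 311190 = 140 - 311190 = -311050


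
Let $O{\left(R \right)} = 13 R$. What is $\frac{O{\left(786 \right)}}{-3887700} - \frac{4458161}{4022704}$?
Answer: $- \frac{1447758042431}{1303255528400} \approx -1.1109$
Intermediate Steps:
$\frac{O{\left(786 \right)}}{-3887700} - \frac{4458161}{4022704} = \frac{13 \cdot 786}{-3887700} - \frac{4458161}{4022704} = 10218 \left(- \frac{1}{3887700}\right) - \frac{4458161}{4022704} = - \frac{1703}{647950} - \frac{4458161}{4022704} = - \frac{1447758042431}{1303255528400}$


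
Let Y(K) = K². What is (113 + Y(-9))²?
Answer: 37636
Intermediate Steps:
(113 + Y(-9))² = (113 + (-9)²)² = (113 + 81)² = 194² = 37636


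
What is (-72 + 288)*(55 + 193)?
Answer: 53568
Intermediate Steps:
(-72 + 288)*(55 + 193) = 216*248 = 53568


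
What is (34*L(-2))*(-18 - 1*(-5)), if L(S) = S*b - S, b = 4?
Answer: 2652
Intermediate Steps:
L(S) = 3*S (L(S) = S*4 - S = 4*S - S = 3*S)
(34*L(-2))*(-18 - 1*(-5)) = (34*(3*(-2)))*(-18 - 1*(-5)) = (34*(-6))*(-18 + 5) = -204*(-13) = 2652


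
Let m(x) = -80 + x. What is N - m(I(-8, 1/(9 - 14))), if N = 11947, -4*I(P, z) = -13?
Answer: 48095/4 ≈ 12024.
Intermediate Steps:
I(P, z) = 13/4 (I(P, z) = -1/4*(-13) = 13/4)
N - m(I(-8, 1/(9 - 14))) = 11947 - (-80 + 13/4) = 11947 - 1*(-307/4) = 11947 + 307/4 = 48095/4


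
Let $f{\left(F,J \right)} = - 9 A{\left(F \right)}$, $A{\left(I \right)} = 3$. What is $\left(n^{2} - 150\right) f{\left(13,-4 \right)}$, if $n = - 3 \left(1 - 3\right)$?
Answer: $3078$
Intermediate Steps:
$n = 6$ ($n = \left(-3\right) \left(-2\right) = 6$)
$f{\left(F,J \right)} = -27$ ($f{\left(F,J \right)} = \left(-9\right) 3 = -27$)
$\left(n^{2} - 150\right) f{\left(13,-4 \right)} = \left(6^{2} - 150\right) \left(-27\right) = \left(36 - 150\right) \left(-27\right) = \left(-114\right) \left(-27\right) = 3078$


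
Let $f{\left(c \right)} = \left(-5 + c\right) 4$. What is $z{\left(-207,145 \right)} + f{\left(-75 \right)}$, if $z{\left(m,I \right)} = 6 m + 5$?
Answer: $-1557$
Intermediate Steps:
$z{\left(m,I \right)} = 5 + 6 m$
$f{\left(c \right)} = -20 + 4 c$
$z{\left(-207,145 \right)} + f{\left(-75 \right)} = \left(5 + 6 \left(-207\right)\right) + \left(-20 + 4 \left(-75\right)\right) = \left(5 - 1242\right) - 320 = -1237 - 320 = -1557$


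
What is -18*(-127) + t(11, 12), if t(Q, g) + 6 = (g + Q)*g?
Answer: 2556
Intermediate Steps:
t(Q, g) = -6 + g*(Q + g) (t(Q, g) = -6 + (g + Q)*g = -6 + (Q + g)*g = -6 + g*(Q + g))
-18*(-127) + t(11, 12) = -18*(-127) + (-6 + 12² + 11*12) = 2286 + (-6 + 144 + 132) = 2286 + 270 = 2556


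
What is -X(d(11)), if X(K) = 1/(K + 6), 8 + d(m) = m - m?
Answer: ½ ≈ 0.50000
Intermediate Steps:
d(m) = -8 (d(m) = -8 + (m - m) = -8 + 0 = -8)
X(K) = 1/(6 + K)
-X(d(11)) = -1/(6 - 8) = -1/(-2) = -1*(-½) = ½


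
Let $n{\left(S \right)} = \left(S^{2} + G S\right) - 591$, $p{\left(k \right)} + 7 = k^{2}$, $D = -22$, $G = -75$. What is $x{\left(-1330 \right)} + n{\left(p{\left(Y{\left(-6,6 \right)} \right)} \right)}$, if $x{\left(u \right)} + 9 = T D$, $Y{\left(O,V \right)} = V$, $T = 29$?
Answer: $-2572$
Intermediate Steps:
$p{\left(k \right)} = -7 + k^{2}$
$x{\left(u \right)} = -647$ ($x{\left(u \right)} = -9 + 29 \left(-22\right) = -9 - 638 = -647$)
$n{\left(S \right)} = -591 + S^{2} - 75 S$ ($n{\left(S \right)} = \left(S^{2} - 75 S\right) - 591 = -591 + S^{2} - 75 S$)
$x{\left(-1330 \right)} + n{\left(p{\left(Y{\left(-6,6 \right)} \right)} \right)} = -647 - \left(591 - \left(-7 + 6^{2}\right)^{2} + 75 \left(-7 + 6^{2}\right)\right) = -647 - \left(591 - \left(-7 + 36\right)^{2} + 75 \left(-7 + 36\right)\right) = -647 - \left(2766 - 841\right) = -647 - 1925 = -2572$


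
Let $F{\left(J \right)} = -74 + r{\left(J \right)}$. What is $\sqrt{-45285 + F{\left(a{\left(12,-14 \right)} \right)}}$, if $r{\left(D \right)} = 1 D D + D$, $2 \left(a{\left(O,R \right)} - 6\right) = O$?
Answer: $i \sqrt{45203} \approx 212.61 i$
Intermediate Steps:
$a{\left(O,R \right)} = 6 + \frac{O}{2}$
$r{\left(D \right)} = D + D^{2}$ ($r{\left(D \right)} = D D + D = D^{2} + D = D + D^{2}$)
$F{\left(J \right)} = -74 + J \left(1 + J\right)$
$\sqrt{-45285 + F{\left(a{\left(12,-14 \right)} \right)}} = \sqrt{-45285 - \left(74 - \left(6 + \frac{1}{2} \cdot 12\right) \left(1 + \left(6 + \frac{1}{2} \cdot 12\right)\right)\right)} = \sqrt{-45285 - \left(74 - \left(6 + 6\right) \left(1 + \left(6 + 6\right)\right)\right)} = \sqrt{-45285 - \left(74 - 12 \left(1 + 12\right)\right)} = \sqrt{-45285 + \left(-74 + 12 \cdot 13\right)} = \sqrt{-45285 + \left(-74 + 156\right)} = \sqrt{-45285 + 82} = \sqrt{-45203} = i \sqrt{45203}$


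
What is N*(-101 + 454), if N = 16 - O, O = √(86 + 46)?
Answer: 5648 - 706*√33 ≈ 1592.3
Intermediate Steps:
O = 2*√33 (O = √132 = 2*√33 ≈ 11.489)
N = 16 - 2*√33 ≈ 4.5109
N*(-101 + 454) = (16 - 2*√33)*(-101 + 454) = (16 - 2*√33)*353 = 5648 - 706*√33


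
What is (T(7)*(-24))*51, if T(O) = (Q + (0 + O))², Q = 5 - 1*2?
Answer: -122400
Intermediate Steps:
Q = 3 (Q = 5 - 2 = 3)
T(O) = (3 + O)² (T(O) = (3 + (0 + O))² = (3 + O)²)
(T(7)*(-24))*51 = ((3 + 7)²*(-24))*51 = (10²*(-24))*51 = (100*(-24))*51 = -2400*51 = -122400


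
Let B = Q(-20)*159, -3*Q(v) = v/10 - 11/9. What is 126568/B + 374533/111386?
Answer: 127456786453/171200282 ≈ 744.49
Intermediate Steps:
Q(v) = 11/27 - v/30 (Q(v) = -(v/10 - 11/9)/3 = -(-11/9 + v/10)/3 = 11/27 - v/30)
B = 1537/9 (B = (11/27 - 1/30*(-20))*159 = (11/27 + ⅔)*159 = (29/27)*159 = 1537/9 ≈ 170.78)
126568/B + 374533/111386 = 126568/(1537/9) + 374533/111386 = 126568*(9/1537) + 374533*(1/111386) = 1139112/1537 + 374533/111386 = 127456786453/171200282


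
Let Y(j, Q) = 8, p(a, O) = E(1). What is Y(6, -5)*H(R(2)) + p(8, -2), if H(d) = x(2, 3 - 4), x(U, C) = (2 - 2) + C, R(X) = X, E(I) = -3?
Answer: -11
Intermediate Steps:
p(a, O) = -3
x(U, C) = C (x(U, C) = 0 + C = C)
H(d) = -1 (H(d) = 3 - 4 = -1)
Y(6, -5)*H(R(2)) + p(8, -2) = 8*(-1) - 3 = -8 - 3 = -11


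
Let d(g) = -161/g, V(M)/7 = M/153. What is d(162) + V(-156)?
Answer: -22393/2754 ≈ -8.1311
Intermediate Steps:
V(M) = 7*M/153 (V(M) = 7*(M/153) = 7*M/153)
d(162) + V(-156) = -161/162 + (7/153)*(-156) = -161*1/162 - 364/51 = -161/162 - 364/51 = -22393/2754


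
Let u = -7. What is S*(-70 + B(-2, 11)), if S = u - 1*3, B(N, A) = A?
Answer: 590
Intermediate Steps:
S = -10 (S = -7 - 1*3 = -7 - 3 = -10)
S*(-70 + B(-2, 11)) = -10*(-70 + 11) = -10*(-59) = 590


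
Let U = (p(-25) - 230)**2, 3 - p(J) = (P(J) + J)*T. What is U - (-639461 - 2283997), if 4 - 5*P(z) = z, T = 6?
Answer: 73398931/25 ≈ 2.9360e+6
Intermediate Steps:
P(z) = 4/5 - z/5
p(J) = -9/5 - 24*J/5 (p(J) = 3 - ((4/5 - J/5) + J)*6 = 3 - (4/5 + 4*J/5)*6 = 3 - (24/5 + 24*J/5) = 3 + (-24/5 - 24*J/5) = -9/5 - 24*J/5)
U = 312481/25 (U = ((-9/5 - 24/5*(-25)) - 230)**2 = ((-9/5 + 120) - 230)**2 = (591/5 - 230)**2 = (-559/5)**2 = 312481/25 ≈ 12499.)
U - (-639461 - 2283997) = 312481/25 - (-639461 - 2283997) = 312481/25 - 1*(-2923458) = 312481/25 + 2923458 = 73398931/25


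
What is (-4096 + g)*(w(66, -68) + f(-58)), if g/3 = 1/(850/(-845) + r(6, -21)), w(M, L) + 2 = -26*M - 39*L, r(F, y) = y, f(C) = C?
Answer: -13344573156/3719 ≈ -3.5882e+6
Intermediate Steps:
w(M, L) = -2 - 39*L - 26*M (w(M, L) = -2 + (-26*M - 39*L) = -2 + (-39*L - 26*M) = -2 - 39*L - 26*M)
g = -507/3719 (g = 3/(850/(-845) - 21) = 3/(850*(-1/845) - 21) = 3/(-170/169 - 21) = 3/(-3719/169) = 3*(-169/3719) = -507/3719 ≈ -0.13633)
(-4096 + g)*(w(66, -68) + f(-58)) = (-4096 - 507/3719)*((-2 - 39*(-68) - 26*66) - 58) = -15233531*((-2 + 2652 - 1716) - 58)/3719 = -15233531*(934 - 58)/3719 = -15233531/3719*876 = -13344573156/3719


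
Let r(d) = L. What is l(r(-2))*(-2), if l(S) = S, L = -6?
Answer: 12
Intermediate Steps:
r(d) = -6
l(r(-2))*(-2) = -6*(-2) = 12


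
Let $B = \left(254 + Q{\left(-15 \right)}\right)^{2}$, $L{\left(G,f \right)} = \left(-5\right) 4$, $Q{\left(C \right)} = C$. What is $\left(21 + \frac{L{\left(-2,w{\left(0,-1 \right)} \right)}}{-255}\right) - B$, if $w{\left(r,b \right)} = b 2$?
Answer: $- \frac{2912096}{51} \approx -57100.0$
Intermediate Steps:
$w{\left(r,b \right)} = 2 b$
$L{\left(G,f \right)} = -20$
$B = 57121$ ($B = \left(254 - 15\right)^{2} = 239^{2} = 57121$)
$\left(21 + \frac{L{\left(-2,w{\left(0,-1 \right)} \right)}}{-255}\right) - B = \left(21 + \frac{1}{-255} \left(-20\right)\right) - 57121 = \left(21 - - \frac{4}{51}\right) - 57121 = \left(21 + \frac{4}{51}\right) - 57121 = \frac{1075}{51} - 57121 = - \frac{2912096}{51}$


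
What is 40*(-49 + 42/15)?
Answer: -1848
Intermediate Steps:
40*(-49 + 42/15) = 40*(-49 + 42*(1/15)) = 40*(-49 + 14/5) = 40*(-231/5) = -1848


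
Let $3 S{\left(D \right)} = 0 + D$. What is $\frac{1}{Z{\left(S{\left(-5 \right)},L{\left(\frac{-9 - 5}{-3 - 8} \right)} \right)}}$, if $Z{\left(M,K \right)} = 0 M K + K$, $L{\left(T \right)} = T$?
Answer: $\frac{11}{14} \approx 0.78571$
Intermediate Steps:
$S{\left(D \right)} = \frac{D}{3}$ ($S{\left(D \right)} = \frac{0 + D}{3} = \frac{D}{3}$)
$Z{\left(M,K \right)} = K$ ($Z{\left(M,K \right)} = 0 K + K = 0 + K = K$)
$\frac{1}{Z{\left(S{\left(-5 \right)},L{\left(\frac{-9 - 5}{-3 - 8} \right)} \right)}} = \frac{1}{\left(-9 - 5\right) \frac{1}{-3 - 8}} = \frac{1}{\left(-14\right) \frac{1}{-11}} = \frac{1}{\left(-14\right) \left(- \frac{1}{11}\right)} = \frac{1}{\frac{14}{11}} = \frac{11}{14}$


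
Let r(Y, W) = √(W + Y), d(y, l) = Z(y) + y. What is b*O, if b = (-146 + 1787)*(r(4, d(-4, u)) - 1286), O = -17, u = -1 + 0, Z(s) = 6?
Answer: 35875542 - 27897*√6 ≈ 3.5807e+7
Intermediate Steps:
u = -1
d(y, l) = 6 + y
b = -2110326 + 1641*√6 (b = (-146 + 1787)*(√((6 - 4) + 4) - 1286) = 1641*(√(2 + 4) - 1286) = 1641*(√6 - 1286) = 1641*(-1286 + √6) = -2110326 + 1641*√6 ≈ -2.1063e+6)
b*O = (-2110326 + 1641*√6)*(-17) = 35875542 - 27897*√6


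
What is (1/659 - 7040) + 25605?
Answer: 12234336/659 ≈ 18565.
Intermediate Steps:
(1/659 - 7040) + 25605 = -4639359/659 + 25605 = 12234336/659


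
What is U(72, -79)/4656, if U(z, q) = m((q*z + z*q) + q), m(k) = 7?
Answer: 7/4656 ≈ 0.0015034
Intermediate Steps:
U(z, q) = 7
U(72, -79)/4656 = 7/4656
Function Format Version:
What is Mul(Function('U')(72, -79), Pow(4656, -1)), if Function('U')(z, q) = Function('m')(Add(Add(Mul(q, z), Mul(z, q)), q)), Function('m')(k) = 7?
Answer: Rational(7, 4656) ≈ 0.0015034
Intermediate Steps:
Function('U')(z, q) = 7
Mul(Function('U')(72, -79), Pow(4656, -1)) = Mul(7, Pow(4656, -1)) = Mul(7, Rational(1, 4656)) = Rational(7, 4656)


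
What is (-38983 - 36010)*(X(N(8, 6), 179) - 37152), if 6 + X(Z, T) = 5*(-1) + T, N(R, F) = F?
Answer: 2773541112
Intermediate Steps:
X(Z, T) = -11 + T (X(Z, T) = -6 + (5*(-1) + T) = -6 + (-5 + T) = -11 + T)
(-38983 - 36010)*(X(N(8, 6), 179) - 37152) = (-38983 - 36010)*((-11 + 179) - 37152) = -74993*(168 - 37152) = -74993*(-36984) = 2773541112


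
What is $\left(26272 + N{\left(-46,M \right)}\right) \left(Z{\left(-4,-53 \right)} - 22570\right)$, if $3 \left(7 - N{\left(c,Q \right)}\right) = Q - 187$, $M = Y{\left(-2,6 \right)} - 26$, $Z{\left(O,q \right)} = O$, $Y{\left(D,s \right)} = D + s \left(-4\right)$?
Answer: $- \frac{1785061624}{3} \approx -5.9502 \cdot 10^{8}$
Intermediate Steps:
$Y{\left(D,s \right)} = D - 4 s$
$M = -52$ ($M = \left(-2 - 24\right) - 26 = -26 - 26 = -52$)
$N{\left(c,Q \right)} = \frac{208}{3} - \frac{Q}{3}$ ($N{\left(c,Q \right)} = 7 - \frac{Q - 187}{3} = 7 - \frac{-187 + Q}{3} = 7 - \left(- \frac{187}{3} + \frac{Q}{3}\right) = \frac{208}{3} - \frac{Q}{3}$)
$\left(26272 + N{\left(-46,M \right)}\right) \left(Z{\left(-4,-53 \right)} - 22570\right) = \left(26272 + \left(\frac{208}{3} - - \frac{52}{3}\right)\right) \left(-4 - 22570\right) = \left(26272 + \left(\frac{208}{3} + \frac{52}{3}\right)\right) \left(-22574\right) = \left(26272 + \frac{260}{3}\right) \left(-22574\right) = \frac{79076}{3} \left(-22574\right) = - \frac{1785061624}{3}$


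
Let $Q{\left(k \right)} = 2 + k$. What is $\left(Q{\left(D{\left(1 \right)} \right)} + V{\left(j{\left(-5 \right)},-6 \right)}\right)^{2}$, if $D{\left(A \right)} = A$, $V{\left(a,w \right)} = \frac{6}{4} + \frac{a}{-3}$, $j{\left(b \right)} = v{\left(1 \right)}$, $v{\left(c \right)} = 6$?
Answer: $\frac{25}{4} \approx 6.25$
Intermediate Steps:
$j{\left(b \right)} = 6$
$V{\left(a,w \right)} = \frac{3}{2} - \frac{a}{3}$ ($V{\left(a,w \right)} = 6 \cdot \frac{1}{4} + a \left(- \frac{1}{3}\right) = \frac{3}{2} - \frac{a}{3}$)
$\left(Q{\left(D{\left(1 \right)} \right)} + V{\left(j{\left(-5 \right)},-6 \right)}\right)^{2} = \left(\left(2 + 1\right) + \left(\frac{3}{2} - 2\right)\right)^{2} = \left(3 + \left(\frac{3}{2} - 2\right)\right)^{2} = \left(3 - \frac{1}{2}\right)^{2} = \left(\frac{5}{2}\right)^{2} = \frac{25}{4}$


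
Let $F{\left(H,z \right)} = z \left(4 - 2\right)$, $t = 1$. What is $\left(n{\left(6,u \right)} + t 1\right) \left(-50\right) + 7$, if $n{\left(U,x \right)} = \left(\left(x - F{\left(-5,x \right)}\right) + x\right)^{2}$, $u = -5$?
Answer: $-43$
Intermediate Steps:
$F{\left(H,z \right)} = 2 z$ ($F{\left(H,z \right)} = z 2 = 2 z$)
$n{\left(U,x \right)} = 0$ ($n{\left(U,x \right)} = \left(\left(x - 2 x\right) + x\right)^{2} = \left(- x + x\right)^{2} = 0^{2} = 0$)
$\left(n{\left(6,u \right)} + t 1\right) \left(-50\right) + 7 = \left(0 + 1 \cdot 1\right) \left(-50\right) + 7 = \left(0 + 1\right) \left(-50\right) + 7 = 1 \left(-50\right) + 7 = -50 + 7 = -43$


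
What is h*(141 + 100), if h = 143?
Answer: 34463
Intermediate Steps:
h*(141 + 100) = 143*(141 + 100) = 143*241 = 34463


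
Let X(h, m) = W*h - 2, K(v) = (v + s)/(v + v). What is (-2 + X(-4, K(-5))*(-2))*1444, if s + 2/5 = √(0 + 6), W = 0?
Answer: 2888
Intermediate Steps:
s = -⅖ + √6 (s = -⅖ + √(0 + 6) = -⅖ + √6 ≈ 2.0495)
K(v) = (-⅖ + v + √6)/(2*v) (K(v) = (v + (-⅖ + √6))/(v + v) = (-⅖ + v + √6)/((2*v)) = (-⅖ + v + √6)*(1/(2*v)) = (-⅖ + v + √6)/(2*v))
X(h, m) = -2 (X(h, m) = 0*h - 2 = 0 - 2 = -2)
(-2 + X(-4, K(-5))*(-2))*1444 = (-2 - 2*(-2))*1444 = (-2 + 4)*1444 = 2*1444 = 2888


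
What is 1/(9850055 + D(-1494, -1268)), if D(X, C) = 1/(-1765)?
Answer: 1765/17385347074 ≈ 1.0152e-7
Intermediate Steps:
D(X, C) = -1/1765
1/(9850055 + D(-1494, -1268)) = 1/(9850055 - 1/1765) = 1/(17385347074/1765) = 1765/17385347074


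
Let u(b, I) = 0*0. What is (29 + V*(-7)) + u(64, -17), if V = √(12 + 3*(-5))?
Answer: 29 - 7*I*√3 ≈ 29.0 - 12.124*I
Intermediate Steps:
u(b, I) = 0
V = I*√3 (V = √(12 - 15) = √(-3) = I*√3 ≈ 1.732*I)
(29 + V*(-7)) + u(64, -17) = (29 + (I*√3)*(-7)) + 0 = (29 - 7*I*√3) + 0 = 29 - 7*I*√3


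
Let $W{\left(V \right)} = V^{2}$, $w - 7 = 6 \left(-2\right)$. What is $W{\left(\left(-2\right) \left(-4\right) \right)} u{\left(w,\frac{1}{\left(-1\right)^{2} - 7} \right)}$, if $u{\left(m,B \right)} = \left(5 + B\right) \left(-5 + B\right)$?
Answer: $- \frac{14384}{9} \approx -1598.2$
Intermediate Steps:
$w = -5$ ($w = 7 + 6 \left(-2\right) = 7 - 12 = -5$)
$u{\left(m,B \right)} = \left(-5 + B\right) \left(5 + B\right)$
$W{\left(\left(-2\right) \left(-4\right) \right)} u{\left(w,\frac{1}{\left(-1\right)^{2} - 7} \right)} = \left(\left(-2\right) \left(-4\right)\right)^{2} \left(-25 + \left(\frac{1}{\left(-1\right)^{2} - 7}\right)^{2}\right) = 8^{2} \left(-25 + \left(\frac{1}{1 - 7}\right)^{2}\right) = 64 \left(-25 + \left(\frac{1}{-6}\right)^{2}\right) = 64 \left(-25 + \left(- \frac{1}{6}\right)^{2}\right) = 64 \left(-25 + \frac{1}{36}\right) = 64 \left(- \frac{899}{36}\right) = - \frac{14384}{9}$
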